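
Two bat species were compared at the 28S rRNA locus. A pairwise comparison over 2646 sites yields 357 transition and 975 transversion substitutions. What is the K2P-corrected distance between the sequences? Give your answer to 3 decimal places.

0.842

P = 357/2646 ≈ 0.134921 and Q = 975/2646 ≈ 0.368481.
Under the Kimura two-parameter model, d = −½ ln(1 − 2P − Q) − ¼ ln(1 − 2Q).
1 − 2P − Q = 0.361677, giving −½ ln(0.361677) = 0.508502.
1 − 2Q = 0.263038, giving −¼ ln(0.263038) = 0.333864.
d = 0.508502 + 0.333864 = 0.842366.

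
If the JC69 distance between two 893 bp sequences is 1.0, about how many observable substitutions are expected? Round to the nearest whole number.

Invert JC69: p = (3/4)(1 − e^(−4d/3)) = 0.75 × (1 − e^(-1.333333)) = 0.75 × (1 − 0.263597) = 0.552302.
Expected differing sites = pL ≈ 0.552302 × 893 = 493.205686 ≈ 493.

493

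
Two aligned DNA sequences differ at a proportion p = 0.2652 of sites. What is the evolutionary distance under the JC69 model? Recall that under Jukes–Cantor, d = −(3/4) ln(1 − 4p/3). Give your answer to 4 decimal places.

d = −(3/4) ln(1 − 4p/3) = −0.75 ln(1 − 0.3536) = −0.75 ln(0.6464)
  = −0.75 × (-0.436337) = 0.327253 substitutions/site.

0.3273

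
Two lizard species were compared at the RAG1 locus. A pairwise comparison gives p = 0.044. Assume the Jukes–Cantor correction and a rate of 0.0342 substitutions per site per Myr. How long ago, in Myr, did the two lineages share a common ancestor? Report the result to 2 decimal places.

0.66

d = −(3/4) ln(1 − 4p/3) = −0.75 ln(1 − 0.058667) = −0.75 ln(0.941333)
  = −0.75 × (-0.060458) = 0.045344 substitutions/site.
Under a molecular clock d = 2μt, so t = d/(2μ) = 0.045344 / (2 × 0.0342) = 0.66 Myr.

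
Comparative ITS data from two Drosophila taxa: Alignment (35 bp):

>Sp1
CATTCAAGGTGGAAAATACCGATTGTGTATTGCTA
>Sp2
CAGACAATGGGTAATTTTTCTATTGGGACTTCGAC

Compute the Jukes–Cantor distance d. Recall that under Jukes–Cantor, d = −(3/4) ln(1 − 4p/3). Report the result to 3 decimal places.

The sequences differ at 17 of 35 sites, so p = 17/35 ≈ 0.485714.
d = −(3/4) ln(1 − 4p/3) = −0.75 ln(1 − 0.647619) = −0.75 ln(0.352381)
  = −0.75 × (-1.043042) = 0.782282 substitutions/site.

0.782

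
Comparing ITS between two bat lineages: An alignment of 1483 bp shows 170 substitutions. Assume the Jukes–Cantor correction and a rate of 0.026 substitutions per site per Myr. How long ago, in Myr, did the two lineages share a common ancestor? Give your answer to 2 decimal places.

2.39

p = 170/1483 ≈ 0.114633.
d = −(3/4) ln(1 − 4p/3) = −0.75 ln(1 − 0.152844) = −0.75 ln(0.847156)
  = −0.75 × (-0.165870) = 0.124403 substitutions/site.
Under a molecular clock d = 2μt, so t = d/(2μ) = 0.124403 / (2 × 0.026) = 2.39 Myr.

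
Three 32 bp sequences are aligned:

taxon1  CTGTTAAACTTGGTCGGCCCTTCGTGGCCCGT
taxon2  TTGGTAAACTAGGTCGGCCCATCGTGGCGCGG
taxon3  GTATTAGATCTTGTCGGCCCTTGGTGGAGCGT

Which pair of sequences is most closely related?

taxon1–taxon2: 6/32 differ, p = 0.188, d = 0.216.
taxon1–taxon3: 9/32 differ, p = 0.281, d = 0.353.
taxon2–taxon3: 12/32 differ, p = 0.375, d = 0.520.
The smallest distance is between taxon1 and taxon2.

taxon1 and taxon2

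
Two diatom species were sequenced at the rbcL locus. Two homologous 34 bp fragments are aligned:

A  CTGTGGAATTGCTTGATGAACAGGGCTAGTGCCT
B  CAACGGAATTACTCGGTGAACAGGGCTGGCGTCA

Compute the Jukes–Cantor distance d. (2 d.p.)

The sequences differ at 10 of 34 sites (2, 3, 4, 11, 14, 16, 28, 30, 32, 34), so p = 10/34 ≈ 0.294118.
d = −(3/4) ln(1 − 4p/3) = −0.75 ln(1 − 0.392157) = −0.75 ln(0.607843)
  = −0.75 × (-0.497839) = 0.373379 substitutions/site.

0.37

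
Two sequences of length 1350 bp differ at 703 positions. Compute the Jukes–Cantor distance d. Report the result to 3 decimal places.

p = 703/1350 ≈ 0.520741.
d = −(3/4) ln(1 − 4p/3) = −0.75 ln(1 − 0.694321) = −0.75 ln(0.305679)
  = −0.75 × (-1.185220) = 0.888915 substitutions/site.

0.889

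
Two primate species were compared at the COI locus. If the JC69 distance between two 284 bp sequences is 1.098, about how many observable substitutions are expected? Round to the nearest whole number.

Invert JC69: p = (3/4)(1 − e^(−4d/3)) = 0.75 × (1 − e^(-1.464)) = 0.75 × (1 − 0.231309) = 0.576518.
Expected differing sites = pL ≈ 0.576518 × 284 = 163.731112 ≈ 164.

164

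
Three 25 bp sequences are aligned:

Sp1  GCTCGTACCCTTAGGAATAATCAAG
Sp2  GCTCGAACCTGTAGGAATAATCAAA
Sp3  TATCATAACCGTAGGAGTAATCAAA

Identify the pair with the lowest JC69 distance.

Sp1 and Sp2

Sp1–Sp2: 4/25 differ, p = 0.160, d = 0.180.
Sp1–Sp3: 7/25 differ, p = 0.280, d = 0.351.
Sp2–Sp3: 7/25 differ, p = 0.280, d = 0.351.
The smallest distance is between Sp1 and Sp2.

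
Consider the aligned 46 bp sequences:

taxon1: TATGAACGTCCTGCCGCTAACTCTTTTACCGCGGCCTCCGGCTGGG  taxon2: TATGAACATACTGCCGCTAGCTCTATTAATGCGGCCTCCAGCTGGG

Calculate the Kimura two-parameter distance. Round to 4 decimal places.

Of 46 sites, 4 differences are transitions and 3 are transversions, so P = 4/46 ≈ 0.086957 and Q = 3/46 ≈ 0.065217.
Under the Kimura two-parameter model, d = −½ ln(1 − 2P − Q) − ¼ ln(1 − 2Q).
1 − 2P − Q = 0.760869, giving −½ ln(0.760869) = 0.136647.
1 − 2Q = 0.869566, giving −¼ ln(0.869566) = 0.034940.
d = 0.136647 + 0.034940 = 0.171587.

0.1716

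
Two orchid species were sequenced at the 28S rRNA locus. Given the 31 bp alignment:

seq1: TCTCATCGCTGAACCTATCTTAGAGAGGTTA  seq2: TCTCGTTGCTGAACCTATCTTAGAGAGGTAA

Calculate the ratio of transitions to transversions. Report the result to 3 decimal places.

2.000

Transitions are A↔G and C↔T; transversions are all other mismatches.
Transitions: 2. Transversions: 1.
R = 2/1 = 2.000.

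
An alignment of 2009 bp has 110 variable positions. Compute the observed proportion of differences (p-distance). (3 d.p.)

p = 110/2009 = 0.054753… ≈ 0.055 (to 3 d.p.).

0.055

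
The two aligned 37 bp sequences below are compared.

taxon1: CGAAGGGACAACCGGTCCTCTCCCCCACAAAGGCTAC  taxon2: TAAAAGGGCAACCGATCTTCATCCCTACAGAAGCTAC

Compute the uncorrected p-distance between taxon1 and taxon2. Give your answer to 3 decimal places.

The sequences differ at 11 of 37 positions.
p = 11/37 = 0.297297… ≈ 0.297 (to 3 d.p.).

0.297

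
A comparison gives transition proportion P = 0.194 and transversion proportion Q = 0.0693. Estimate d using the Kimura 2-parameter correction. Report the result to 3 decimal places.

0.343

Under the Kimura two-parameter model, d = −½ ln(1 − 2P − Q) − ¼ ln(1 − 2Q).
1 − 2P − Q = 0.5427, giving −½ ln(0.5427) = 0.305599.
1 − 2Q = 0.8614, giving −¼ ln(0.8614) = 0.037299.
d = 0.305599 + 0.037299 = 0.342898.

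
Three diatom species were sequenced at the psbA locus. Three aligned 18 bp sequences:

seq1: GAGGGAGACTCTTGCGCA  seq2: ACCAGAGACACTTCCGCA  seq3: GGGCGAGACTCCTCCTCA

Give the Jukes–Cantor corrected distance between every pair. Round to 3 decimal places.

d(seq1,seq2) = 0.441, d(seq1,seq3) = 0.347, d(seq2,seq3) = 0.548

seq1–seq2: 6/18 sites differ → p ≈ 0.333333, d = −0.75 ln(1 − 0.444444) = 0.440839 ≈ 0.441.
seq1–seq3: 5/18 sites differ → p ≈ 0.277778, d = −0.75 ln(1 − 0.370371) = 0.346968 ≈ 0.347.
seq2–seq3: 7/18 sites differ → p ≈ 0.388889, d = −0.75 ln(1 − 0.518519) = 0.548166 ≈ 0.548.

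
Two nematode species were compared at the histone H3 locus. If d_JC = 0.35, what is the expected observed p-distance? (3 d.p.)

0.280

p = (3/4)(1 − e^(−4d/3)) = 0.75 × (1 − e^(-0.466667)) = 0.75 × (1 − 0.627089) = 0.279683.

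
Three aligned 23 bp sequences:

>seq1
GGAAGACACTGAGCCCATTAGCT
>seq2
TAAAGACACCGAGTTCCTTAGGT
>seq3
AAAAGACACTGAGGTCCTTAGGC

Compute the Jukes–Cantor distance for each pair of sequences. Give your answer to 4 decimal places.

seq1–seq2: 7/23 sites differ → p ≈ 0.304348, d = −0.75 ln(1 − 0.405797) = 0.390401 ≈ 0.3904.
seq1–seq3: 7/23 sites differ → p ≈ 0.304348, d = −0.75 ln(1 − 0.405797) = 0.390401 ≈ 0.3904.
seq2–seq3: 4/23 sites differ → p ≈ 0.173913, d = −0.75 ln(1 − 0.231884) = 0.197861 ≈ 0.1979.

d(seq1,seq2) = 0.3904, d(seq1,seq3) = 0.3904, d(seq2,seq3) = 0.1979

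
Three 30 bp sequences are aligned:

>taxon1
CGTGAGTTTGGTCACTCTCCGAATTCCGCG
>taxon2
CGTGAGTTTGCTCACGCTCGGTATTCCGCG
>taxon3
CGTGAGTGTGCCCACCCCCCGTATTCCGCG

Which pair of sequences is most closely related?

taxon1 and taxon2

taxon1–taxon2: 4/30 differ, p = 0.133, d = 0.147.
taxon1–taxon3: 6/30 differ, p = 0.200, d = 0.233.
taxon2–taxon3: 5/30 differ, p = 0.167, d = 0.188.
The smallest distance is between taxon1 and taxon2.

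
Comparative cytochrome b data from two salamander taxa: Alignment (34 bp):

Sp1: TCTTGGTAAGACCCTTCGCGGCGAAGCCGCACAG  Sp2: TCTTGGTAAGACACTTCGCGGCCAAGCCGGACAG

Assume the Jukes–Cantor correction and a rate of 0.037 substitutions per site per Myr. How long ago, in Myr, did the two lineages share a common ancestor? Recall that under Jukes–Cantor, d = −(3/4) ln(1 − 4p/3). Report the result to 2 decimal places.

The sequences differ at 3 of 34 sites (13, 23, 30), so p = 3/34 ≈ 0.088235.
d = −(3/4) ln(1 − 4p/3) = −0.75 ln(1 − 0.117647) = −0.75 ln(0.882353)
  = −0.75 × (-0.125163) = 0.093872 substitutions/site.
Under a molecular clock d = 2μt, so t = d/(2μ) = 0.093872 / (2 × 0.037) = 1.27 Myr.

1.27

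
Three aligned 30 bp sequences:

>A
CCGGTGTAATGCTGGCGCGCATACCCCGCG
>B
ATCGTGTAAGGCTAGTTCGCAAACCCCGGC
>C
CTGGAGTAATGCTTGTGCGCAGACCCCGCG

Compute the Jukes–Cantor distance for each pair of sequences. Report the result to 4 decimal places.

A–B: 10/30 sites differ → p ≈ 0.333333, d = −0.75 ln(1 − 0.444444) = 0.440839 ≈ 0.4408.
A–C: 5/30 sites differ → p ≈ 0.166667, d = −0.75 ln(1 − 0.222223) = 0.188487 ≈ 0.1885.
B–C: 9/30 sites differ → p = 0.3, d = −0.75 ln(1 − 0.4) = 0.383119 ≈ 0.3831.

d(A,B) = 0.4408, d(A,C) = 0.1885, d(B,C) = 0.3831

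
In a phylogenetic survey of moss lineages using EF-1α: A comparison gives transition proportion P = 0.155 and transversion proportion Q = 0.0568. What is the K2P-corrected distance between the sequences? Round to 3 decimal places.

0.259

Under the Kimura two-parameter model, d = −½ ln(1 − 2P − Q) − ¼ ln(1 − 2Q).
1 − 2P − Q = 0.6332, giving −½ ln(0.6332) = 0.228484.
1 − 2Q = 0.8864, giving −¼ ln(0.8864) = 0.030147.
d = 0.228484 + 0.030147 = 0.258631.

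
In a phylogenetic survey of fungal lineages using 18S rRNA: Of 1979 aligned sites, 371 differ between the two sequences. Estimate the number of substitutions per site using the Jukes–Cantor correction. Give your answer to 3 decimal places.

p = 371/1979 ≈ 0.187468.
d = −(3/4) ln(1 − 4p/3) = −0.75 ln(1 − 0.249957) = −0.75 ln(0.750043)
  = −0.75 × (-0.287625) = 0.215719 substitutions/site.

0.216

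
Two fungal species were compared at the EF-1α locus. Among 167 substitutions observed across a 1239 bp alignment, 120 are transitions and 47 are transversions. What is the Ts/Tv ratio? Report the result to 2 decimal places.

2.55

R = 120/47 = 2.553191… ≈ 2.55 (to 2 d.p.).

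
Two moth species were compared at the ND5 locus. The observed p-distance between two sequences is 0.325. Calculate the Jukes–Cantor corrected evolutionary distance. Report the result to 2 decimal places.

d = −(3/4) ln(1 − 4p/3) = −0.75 ln(1 − 0.433333) = −0.75 ln(0.566667)
  = −0.75 × (-0.567983) = 0.425987 substitutions/site.

0.43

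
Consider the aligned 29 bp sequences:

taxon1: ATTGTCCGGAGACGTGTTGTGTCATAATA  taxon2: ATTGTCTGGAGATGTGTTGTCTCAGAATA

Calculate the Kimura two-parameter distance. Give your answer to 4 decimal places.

0.1530

Of 29 sites, 2 differences are transitions and 2 are transversions, so P = 2/29 ≈ 0.068966 and Q = 2/29 ≈ 0.068966.
Under the Kimura two-parameter model, d = −½ ln(1 − 2P − Q) − ¼ ln(1 − 2Q).
1 − 2P − Q = 0.793102, giving −½ ln(0.793102) = 0.115902.
1 − 2Q = 0.862068, giving −¼ ln(0.862068) = 0.037105.
d = 0.115902 + 0.037105 = 0.153007.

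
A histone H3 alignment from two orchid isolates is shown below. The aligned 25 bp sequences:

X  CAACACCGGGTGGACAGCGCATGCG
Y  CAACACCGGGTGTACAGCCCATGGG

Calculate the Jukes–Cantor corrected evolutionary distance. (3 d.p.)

0.131

The sequences differ at 3 of 25 sites (13, 19, 24), so p = 3/25 = 0.12.
d = −(3/4) ln(1 − 4p/3) = −0.75 ln(1 − 0.16) = −0.75 ln(0.84)
  = −0.75 × (-0.174353) = 0.130765 substitutions/site.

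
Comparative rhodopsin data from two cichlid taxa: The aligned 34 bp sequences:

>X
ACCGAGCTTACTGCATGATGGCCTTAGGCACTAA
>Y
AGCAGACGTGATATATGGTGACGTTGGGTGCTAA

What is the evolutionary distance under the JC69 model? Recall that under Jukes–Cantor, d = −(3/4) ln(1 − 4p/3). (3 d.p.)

The sequences differ at 15 of 34 sites, so p = 15/34 ≈ 0.441176.
d = −(3/4) ln(1 − 4p/3) = −0.75 ln(1 − 0.588235) = −0.75 ln(0.411765)
  = −0.75 × (-0.887302) = 0.665477 substitutions/site.

0.665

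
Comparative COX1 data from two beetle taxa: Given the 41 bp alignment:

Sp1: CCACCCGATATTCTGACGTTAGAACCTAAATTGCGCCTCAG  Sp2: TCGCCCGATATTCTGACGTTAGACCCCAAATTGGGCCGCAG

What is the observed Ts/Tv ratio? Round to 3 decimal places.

1.000

Transitions are A↔G and C↔T; transversions are all other mismatches.
Transitions: 3. Transversions: 3.
R = 3/3 = 1.000.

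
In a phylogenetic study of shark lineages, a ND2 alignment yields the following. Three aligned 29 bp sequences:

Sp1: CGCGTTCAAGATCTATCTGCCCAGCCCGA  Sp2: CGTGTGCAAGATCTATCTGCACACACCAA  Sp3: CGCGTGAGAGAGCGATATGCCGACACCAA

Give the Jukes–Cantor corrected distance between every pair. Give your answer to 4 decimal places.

d(Sp1,Sp2) = 0.2421, d(Sp1,Sp3) = 0.4618, d(Sp2,Sp3) = 0.3439

Sp1–Sp2: 6/29 sites differ → p ≈ 0.206897, d = −0.75 ln(1 − 0.275863) = 0.242081 ≈ 0.2421.
Sp1–Sp3: 10/29 sites differ → p ≈ 0.344828, d = −0.75 ln(1 − 0.459771) = 0.461822 ≈ 0.4618.
Sp2–Sp3: 8/29 sites differ → p ≈ 0.275862, d = −0.75 ln(1 − 0.367816) = 0.343931 ≈ 0.3439.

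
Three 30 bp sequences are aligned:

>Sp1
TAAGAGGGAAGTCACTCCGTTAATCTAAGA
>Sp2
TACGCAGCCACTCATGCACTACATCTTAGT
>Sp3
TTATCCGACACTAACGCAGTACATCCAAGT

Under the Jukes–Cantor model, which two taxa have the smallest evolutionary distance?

Sp2 and Sp3

Sp1–Sp2: 14/30 differ, p = 0.467, d = 0.730.
Sp1–Sp3: 14/30 differ, p = 0.467, d = 0.730.
Sp2–Sp3: 10/30 differ, p = 0.333, d = 0.441.
The smallest distance is between Sp2 and Sp3.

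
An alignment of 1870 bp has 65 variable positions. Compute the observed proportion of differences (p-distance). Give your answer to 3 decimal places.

0.035

p = 65/1870 = 0.034759… ≈ 0.035 (to 3 d.p.).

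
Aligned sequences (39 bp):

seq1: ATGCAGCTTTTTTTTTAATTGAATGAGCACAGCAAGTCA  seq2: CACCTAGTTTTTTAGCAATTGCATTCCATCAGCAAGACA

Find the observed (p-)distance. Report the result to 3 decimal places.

0.410

The sequences differ at 16 of 39 positions.
p = 16/39 = 0.410256… ≈ 0.410 (to 3 d.p.).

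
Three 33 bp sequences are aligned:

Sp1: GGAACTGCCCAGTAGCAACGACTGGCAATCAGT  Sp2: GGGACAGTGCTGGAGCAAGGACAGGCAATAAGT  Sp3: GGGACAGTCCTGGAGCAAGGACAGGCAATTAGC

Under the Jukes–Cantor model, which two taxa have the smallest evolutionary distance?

Sp2 and Sp3

Sp1–Sp2: 9/33 differ, p = 0.273, d = 0.339.
Sp1–Sp3: 9/33 differ, p = 0.273, d = 0.339.
Sp2–Sp3: 3/33 differ, p = 0.091, d = 0.097.
The smallest distance is between Sp2 and Sp3.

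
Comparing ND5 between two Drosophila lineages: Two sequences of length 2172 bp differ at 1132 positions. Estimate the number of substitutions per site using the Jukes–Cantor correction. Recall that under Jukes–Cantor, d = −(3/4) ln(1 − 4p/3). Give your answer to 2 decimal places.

0.89

p = 1132/2172 ≈ 0.521179.
d = −(3/4) ln(1 − 4p/3) = −0.75 ln(1 − 0.694905) = −0.75 ln(0.305095)
  = −0.75 × (-1.187132) = 0.890349 substitutions/site.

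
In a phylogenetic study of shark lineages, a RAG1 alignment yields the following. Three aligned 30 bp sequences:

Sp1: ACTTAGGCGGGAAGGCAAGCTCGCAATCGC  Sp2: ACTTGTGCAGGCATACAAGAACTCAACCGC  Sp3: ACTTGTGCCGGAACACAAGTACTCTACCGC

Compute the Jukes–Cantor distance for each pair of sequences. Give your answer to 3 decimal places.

Sp1–Sp2: 10/30 sites differ → p ≈ 0.333333, d = −0.75 ln(1 − 0.444444) = 0.440839 ≈ 0.441.
Sp1–Sp3: 10/30 sites differ → p ≈ 0.333333, d = −0.75 ln(1 − 0.444444) = 0.440839 ≈ 0.441.
Sp2–Sp3: 5/30 sites differ → p ≈ 0.166667, d = −0.75 ln(1 − 0.222223) = 0.188487 ≈ 0.188.

d(Sp1,Sp2) = 0.441, d(Sp1,Sp3) = 0.441, d(Sp2,Sp3) = 0.188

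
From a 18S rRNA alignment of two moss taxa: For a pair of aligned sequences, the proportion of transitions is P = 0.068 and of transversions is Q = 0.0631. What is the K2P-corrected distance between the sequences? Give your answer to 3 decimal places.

Under the Kimura two-parameter model, d = −½ ln(1 − 2P − Q) − ¼ ln(1 − 2Q).
1 − 2P − Q = 0.8009, giving −½ ln(0.8009) = 0.111010.
1 − 2Q = 0.8738, giving −¼ ln(0.8738) = 0.033726.
d = 0.111010 + 0.033726 = 0.144736.

0.145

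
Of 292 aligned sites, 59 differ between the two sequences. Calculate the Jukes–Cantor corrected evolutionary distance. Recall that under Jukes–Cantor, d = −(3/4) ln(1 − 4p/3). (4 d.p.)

p = 59/292 ≈ 0.202055.
d = −(3/4) ln(1 − 4p/3) = −0.75 ln(1 − 0.269407) = −0.75 ln(0.730593)
  = −0.75 × (-0.313899) = 0.235424 substitutions/site.

0.2354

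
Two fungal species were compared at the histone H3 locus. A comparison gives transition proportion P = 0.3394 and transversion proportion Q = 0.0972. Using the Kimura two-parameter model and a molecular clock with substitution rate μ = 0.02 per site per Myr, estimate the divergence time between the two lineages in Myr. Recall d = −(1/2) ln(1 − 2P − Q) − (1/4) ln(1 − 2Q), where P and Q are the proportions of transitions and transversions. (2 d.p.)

Under the Kimura two-parameter model, d = −½ ln(1 − 2P − Q) − ¼ ln(1 − 2Q).
1 − 2P − Q = 0.224, giving −½ ln(0.224) = 0.748055.
1 − 2Q = 0.8056, giving −¼ ln(0.8056) = 0.054042.
d = 0.748055 + 0.054042 = 0.802097.
Under a molecular clock d = 2μt, so t = d/(2μ) = 0.802097 / (2 × 0.02) = 20.05 Myr.

20.05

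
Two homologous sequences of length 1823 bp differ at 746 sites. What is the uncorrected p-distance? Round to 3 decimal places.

0.409

p = 746/1823 = 0.409215… ≈ 0.409 (to 3 d.p.).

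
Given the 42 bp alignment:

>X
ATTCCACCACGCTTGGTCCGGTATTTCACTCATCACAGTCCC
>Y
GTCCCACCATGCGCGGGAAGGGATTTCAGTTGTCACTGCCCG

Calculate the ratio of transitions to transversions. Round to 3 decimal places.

0.875

Transitions are A↔G and C↔T; transversions are all other mismatches.
Transitions: 7. Transversions: 8.
R = 7/8 = 0.875.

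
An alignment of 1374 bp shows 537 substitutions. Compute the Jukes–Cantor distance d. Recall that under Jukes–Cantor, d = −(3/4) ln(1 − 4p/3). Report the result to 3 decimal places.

p = 537/1374 ≈ 0.39083.
d = −(3/4) ln(1 − 4p/3) = −0.75 ln(1 − 0.521107) = −0.75 ln(0.478893)
  = −0.75 × (-0.736278) = 0.552209 substitutions/site.

0.552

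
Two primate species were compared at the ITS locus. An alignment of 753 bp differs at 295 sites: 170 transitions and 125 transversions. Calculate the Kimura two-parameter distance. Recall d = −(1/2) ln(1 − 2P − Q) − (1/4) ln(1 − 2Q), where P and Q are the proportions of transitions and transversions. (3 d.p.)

P = 170/753 ≈ 0.225764 and Q = 125/753 ≈ 0.166003.
Under the Kimura two-parameter model, d = −½ ln(1 − 2P − Q) − ¼ ln(1 − 2Q).
1 − 2P − Q = 0.382469, giving −½ ln(0.382469) = 0.480554.
1 − 2Q = 0.667994, giving −¼ ln(0.667994) = 0.100869.
d = 0.480554 + 0.100869 = 0.581423.

0.581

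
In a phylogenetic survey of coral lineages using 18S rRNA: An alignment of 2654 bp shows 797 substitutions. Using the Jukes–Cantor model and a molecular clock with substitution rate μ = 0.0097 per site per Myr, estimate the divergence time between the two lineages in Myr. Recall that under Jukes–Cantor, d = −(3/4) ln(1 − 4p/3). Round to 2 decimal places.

p = 797/2654 ≈ 0.300301.
d = −(3/4) ln(1 − 4p/3) = −0.75 ln(1 − 0.400401) = −0.75 ln(0.599599)
  = −0.75 × (-0.511494) = 0.383621 substitutions/site.
Under a molecular clock d = 2μt, so t = d/(2μ) = 0.383621 / (2 × 0.0097) = 19.77 Myr.

19.77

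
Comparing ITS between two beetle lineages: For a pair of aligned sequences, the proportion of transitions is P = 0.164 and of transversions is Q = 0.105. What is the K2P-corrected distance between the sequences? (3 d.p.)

0.343

Under the Kimura two-parameter model, d = −½ ln(1 − 2P − Q) − ¼ ln(1 − 2Q).
1 − 2P − Q = 0.567, giving −½ ln(0.567) = 0.283698.
1 − 2Q = 0.79, giving −¼ ln(0.79) = 0.058931.
d = 0.283698 + 0.058931 = 0.342629.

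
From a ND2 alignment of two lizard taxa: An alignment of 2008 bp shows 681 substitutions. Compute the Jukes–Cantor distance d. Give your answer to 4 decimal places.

p = 681/2008 ≈ 0.339143.
d = −(3/4) ln(1 − 4p/3) = −0.75 ln(1 − 0.452191) = −0.75 ln(0.547809)
  = −0.75 × (-0.601829) = 0.451372 substitutions/site.

0.4514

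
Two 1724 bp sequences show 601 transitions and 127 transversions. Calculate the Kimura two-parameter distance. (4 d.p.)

P = 601/1724 ≈ 0.348608 and Q = 127/1724 ≈ 0.073666.
Under the Kimura two-parameter model, d = −½ ln(1 − 2P − Q) − ¼ ln(1 − 2Q).
1 − 2P − Q = 0.229118, giving −½ ln(0.229118) = 0.736759.
1 − 2Q = 0.852668, giving −¼ ln(0.852668) = 0.039846.
d = 0.736759 + 0.039846 = 0.776605.

0.7766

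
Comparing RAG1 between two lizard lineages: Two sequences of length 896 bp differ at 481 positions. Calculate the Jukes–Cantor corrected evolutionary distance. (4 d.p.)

p = 481/896 ≈ 0.53683.
d = −(3/4) ln(1 − 4p/3) = −0.75 ln(1 − 0.715773) = −0.75 ln(0.284227)
  = −0.75 × (-1.257982) = 0.943487 substitutions/site.

0.9435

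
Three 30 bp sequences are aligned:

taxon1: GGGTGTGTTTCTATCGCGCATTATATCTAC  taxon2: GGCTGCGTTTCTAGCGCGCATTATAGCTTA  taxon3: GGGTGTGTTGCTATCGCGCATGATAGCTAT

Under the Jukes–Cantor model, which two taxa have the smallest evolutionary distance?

taxon1–taxon2: 6/30 differ, p = 0.200, d = 0.233.
taxon1–taxon3: 4/30 differ, p = 0.133, d = 0.147.
taxon2–taxon3: 7/30 differ, p = 0.233, d = 0.280.
The smallest distance is between taxon1 and taxon3.

taxon1 and taxon3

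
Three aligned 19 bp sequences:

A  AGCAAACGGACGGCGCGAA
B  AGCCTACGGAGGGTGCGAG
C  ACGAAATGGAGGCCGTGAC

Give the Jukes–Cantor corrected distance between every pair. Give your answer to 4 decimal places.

A–B: 5/19 sites differ → p ≈ 0.263158, d = −0.75 ln(1 − 0.350877) = 0.324100 ≈ 0.3241.
A–C: 7/19 sites differ → p ≈ 0.368421, d = −0.75 ln(1 − 0.491228) = 0.506816 ≈ 0.5068.
B–C: 9/19 sites differ → p ≈ 0.473684, d = −0.75 ln(1 − 0.631579) = 0.748897 ≈ 0.7489.

d(A,B) = 0.3241, d(A,C) = 0.5068, d(B,C) = 0.7489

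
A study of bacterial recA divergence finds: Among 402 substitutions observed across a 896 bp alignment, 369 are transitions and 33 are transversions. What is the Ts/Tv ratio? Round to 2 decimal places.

R = 369/33 = 11.181818… ≈ 11.18 (to 2 d.p.).

11.18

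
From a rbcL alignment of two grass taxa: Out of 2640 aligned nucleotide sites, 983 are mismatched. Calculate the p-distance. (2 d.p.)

p = 983/2640 = 0.372348… ≈ 0.37 (to 2 d.p.).

0.37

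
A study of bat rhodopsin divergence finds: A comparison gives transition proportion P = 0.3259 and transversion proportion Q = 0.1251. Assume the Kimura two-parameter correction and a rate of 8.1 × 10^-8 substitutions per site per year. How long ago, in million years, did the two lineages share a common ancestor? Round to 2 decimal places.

Under the Kimura two-parameter model, d = −½ ln(1 − 2P − Q) − ¼ ln(1 − 2Q).
1 − 2P − Q = 0.2231, giving −½ ln(0.2231) = 0.750068.
1 − 2Q = 0.7498, giving −¼ ln(0.7498) = 0.071987.
d = 0.750068 + 0.071987 = 0.822055.
Under a molecular clock d = 2μt, so t = d/(2μ) = 0.822055 / (2 × 8.1 × 10^-8) = 5.07 million years.

5.07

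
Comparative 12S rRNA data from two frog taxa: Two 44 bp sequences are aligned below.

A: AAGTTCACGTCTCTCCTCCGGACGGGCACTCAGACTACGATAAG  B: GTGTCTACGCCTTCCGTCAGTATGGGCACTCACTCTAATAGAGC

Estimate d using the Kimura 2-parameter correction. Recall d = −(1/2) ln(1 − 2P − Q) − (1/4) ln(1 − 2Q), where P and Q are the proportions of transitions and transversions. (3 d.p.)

0.598

Of 44 sites, 8 differences are transitions and 10 are transversions, so P = 8/44 ≈ 0.181818 and Q = 10/44 ≈ 0.227273.
Under the Kimura two-parameter model, d = −½ ln(1 − 2P − Q) − ¼ ln(1 − 2Q).
1 − 2P − Q = 0.409091, giving −½ ln(0.409091) = 0.446909.
1 − 2Q = 0.545454, giving −¼ ln(0.545454) = 0.151534.
d = 0.446909 + 0.151534 = 0.598443.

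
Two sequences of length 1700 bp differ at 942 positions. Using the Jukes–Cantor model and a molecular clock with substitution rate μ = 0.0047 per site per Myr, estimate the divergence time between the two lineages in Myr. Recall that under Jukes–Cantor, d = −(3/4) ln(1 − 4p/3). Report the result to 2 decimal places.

107.12

p = 942/1700 ≈ 0.554118.
d = −(3/4) ln(1 − 4p/3) = −0.75 ln(1 − 0.738824) = −0.75 ln(0.261176)
  = −0.75 × (-1.342561) = 1.006921 substitutions/site.
Under a molecular clock d = 2μt, so t = d/(2μ) = 1.006921 / (2 × 0.0047) = 107.12 Myr.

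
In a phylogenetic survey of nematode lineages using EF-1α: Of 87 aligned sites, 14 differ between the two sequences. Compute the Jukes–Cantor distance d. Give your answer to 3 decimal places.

p = 14/87 ≈ 0.16092.
d = −(3/4) ln(1 − 4p/3) = −0.75 ln(1 − 0.21456) = −0.75 ln(0.78544)
  = −0.75 × (-0.241511) = 0.181133 substitutions/site.

0.181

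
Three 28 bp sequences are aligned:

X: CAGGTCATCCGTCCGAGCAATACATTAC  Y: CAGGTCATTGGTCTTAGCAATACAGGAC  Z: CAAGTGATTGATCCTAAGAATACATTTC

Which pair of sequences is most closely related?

X and Y

X–Y: 6/28 differ, p = 0.214, d = 0.252.
X–Z: 9/28 differ, p = 0.321, d = 0.420.
Y–Z: 9/28 differ, p = 0.321, d = 0.420.
The smallest distance is between X and Y.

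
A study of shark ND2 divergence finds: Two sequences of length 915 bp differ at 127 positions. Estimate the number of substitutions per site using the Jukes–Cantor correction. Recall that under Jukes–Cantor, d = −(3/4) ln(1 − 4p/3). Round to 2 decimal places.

0.15

p = 127/915 ≈ 0.138798.
d = −(3/4) ln(1 − 4p/3) = −0.75 ln(1 − 0.185064) = −0.75 ln(0.814936)
  = −0.75 × (-0.204646) = 0.153485 substitutions/site.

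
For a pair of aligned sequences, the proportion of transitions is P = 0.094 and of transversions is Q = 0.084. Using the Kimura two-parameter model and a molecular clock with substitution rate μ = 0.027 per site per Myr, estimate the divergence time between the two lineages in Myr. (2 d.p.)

3.79

Under the Kimura two-parameter model, d = −½ ln(1 − 2P − Q) − ¼ ln(1 − 2Q).
1 − 2P − Q = 0.728, giving −½ ln(0.728) = 0.158727.
1 − 2Q = 0.832, giving −¼ ln(0.832) = 0.045981.
d = 0.158727 + 0.045981 = 0.204708.
Under a molecular clock d = 2μt, so t = d/(2μ) = 0.204708 / (2 × 0.027) = 3.79 Myr.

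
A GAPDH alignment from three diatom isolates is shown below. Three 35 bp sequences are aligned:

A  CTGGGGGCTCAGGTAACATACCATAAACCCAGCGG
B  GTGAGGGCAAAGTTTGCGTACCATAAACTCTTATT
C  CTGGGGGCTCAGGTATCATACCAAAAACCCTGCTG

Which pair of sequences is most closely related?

A and C

A–B: 14/35 differ, p = 0.400, d = 0.572.
A–C: 4/35 differ, p = 0.114, d = 0.124.
B–C: 13/35 differ, p = 0.371, d = 0.513.
The smallest distance is between A and C.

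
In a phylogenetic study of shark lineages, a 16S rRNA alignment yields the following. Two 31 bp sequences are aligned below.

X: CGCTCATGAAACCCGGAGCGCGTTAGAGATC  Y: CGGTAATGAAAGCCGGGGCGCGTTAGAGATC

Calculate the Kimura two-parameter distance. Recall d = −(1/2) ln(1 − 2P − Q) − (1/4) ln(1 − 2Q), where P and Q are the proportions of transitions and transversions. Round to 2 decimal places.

Of 31 sites, 1 differences are transitions and 3 are transversions, so P = 1/31 ≈ 0.032258 and Q = 3/31 ≈ 0.096774.
Under the Kimura two-parameter model, d = −½ ln(1 − 2P − Q) − ¼ ln(1 − 2Q).
1 − 2P − Q = 0.83871, giving −½ ln(0.83871) = 0.087945.
1 − 2Q = 0.806452, giving −¼ ln(0.806452) = 0.053778.
d = 0.087945 + 0.053778 = 0.141723.

0.14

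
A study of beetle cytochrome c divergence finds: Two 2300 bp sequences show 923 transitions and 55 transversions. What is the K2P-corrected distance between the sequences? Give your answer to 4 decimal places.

0.8881

P = 923/2300 ≈ 0.401304 and Q = 55/2300 ≈ 0.023913.
Under the Kimura two-parameter model, d = −½ ln(1 − 2P − Q) − ¼ ln(1 − 2Q).
1 − 2P − Q = 0.173479, giving −½ ln(0.173479) = 0.875849.
1 − 2Q = 0.952174, giving −¼ ln(0.952174) = 0.012252.
d = 0.875849 + 0.012252 = 0.888101.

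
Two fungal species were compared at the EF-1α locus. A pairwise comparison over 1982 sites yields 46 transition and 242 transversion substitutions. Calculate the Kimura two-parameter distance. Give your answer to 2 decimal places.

P = 46/1982 ≈ 0.023209 and Q = 242/1982 ≈ 0.122099.
Under the Kimura two-parameter model, d = −½ ln(1 − 2P − Q) − ¼ ln(1 − 2Q).
1 − 2P − Q = 0.831483, giving −½ ln(0.831483) = 0.092272.
1 − 2Q = 0.755802, giving −¼ ln(0.755802) = 0.069994.
d = 0.092272 + 0.069994 = 0.162266.

0.16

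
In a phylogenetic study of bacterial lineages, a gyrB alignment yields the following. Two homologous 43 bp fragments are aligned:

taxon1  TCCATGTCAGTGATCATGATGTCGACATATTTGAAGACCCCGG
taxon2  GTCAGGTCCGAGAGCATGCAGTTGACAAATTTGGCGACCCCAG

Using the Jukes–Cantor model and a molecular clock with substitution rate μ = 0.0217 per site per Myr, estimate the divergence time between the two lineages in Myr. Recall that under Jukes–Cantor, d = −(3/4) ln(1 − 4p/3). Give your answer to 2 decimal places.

The sequences differ at 13 of 43 sites, so p = 13/43 ≈ 0.302326.
d = −(3/4) ln(1 − 4p/3) = −0.75 ln(1 − 0.403101) = −0.75 ln(0.596899)
  = −0.75 × (-0.516007) = 0.387005 substitutions/site.
Under a molecular clock d = 2μt, so t = d/(2μ) = 0.387005 / (2 × 0.0217) = 8.92 Myr.

8.92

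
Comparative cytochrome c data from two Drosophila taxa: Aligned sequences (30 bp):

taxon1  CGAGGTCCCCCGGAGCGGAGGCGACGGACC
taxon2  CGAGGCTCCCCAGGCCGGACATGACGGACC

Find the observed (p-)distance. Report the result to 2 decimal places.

0.27

The sequences differ at 8 of 30 positions (sites 6, 7, 12, 14, 15, 20, 21, 22).
p = 8/30 = 0.266666… ≈ 0.27 (to 2 d.p.).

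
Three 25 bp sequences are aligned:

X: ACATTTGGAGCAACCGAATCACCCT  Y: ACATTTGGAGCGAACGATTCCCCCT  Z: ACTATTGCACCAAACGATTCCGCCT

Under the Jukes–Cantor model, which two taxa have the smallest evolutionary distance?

X and Y

X–Y: 4/25 differ, p = 0.160, d = 0.180.
X–Z: 8/25 differ, p = 0.320, d = 0.417.
Y–Z: 6/25 differ, p = 0.240, d = 0.289.
The smallest distance is between X and Y.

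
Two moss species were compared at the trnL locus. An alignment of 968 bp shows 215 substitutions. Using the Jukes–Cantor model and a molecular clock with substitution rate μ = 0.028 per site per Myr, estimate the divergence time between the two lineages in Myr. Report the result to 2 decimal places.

4.70

p = 215/968 ≈ 0.222107.
d = −(3/4) ln(1 − 4p/3) = −0.75 ln(1 − 0.296143) = −0.75 ln(0.703857)
  = −0.75 × (-0.351180) = 0.263385 substitutions/site.
Under a molecular clock d = 2μt, so t = d/(2μ) = 0.263385 / (2 × 0.028) = 4.70 Myr.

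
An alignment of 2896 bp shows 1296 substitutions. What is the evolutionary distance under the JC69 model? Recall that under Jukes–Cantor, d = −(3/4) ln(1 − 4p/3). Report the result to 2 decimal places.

0.68

p = 1296/2896 ≈ 0.447514.
d = −(3/4) ln(1 − 4p/3) = −0.75 ln(1 − 0.596685) = −0.75 ln(0.403315)
  = −0.75 × (-0.908037) = 0.681028 substitutions/site.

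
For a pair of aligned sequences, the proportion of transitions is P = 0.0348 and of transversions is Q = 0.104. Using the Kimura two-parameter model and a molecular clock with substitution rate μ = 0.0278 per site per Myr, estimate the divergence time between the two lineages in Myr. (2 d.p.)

Under the Kimura two-parameter model, d = −½ ln(1 − 2P − Q) − ¼ ln(1 − 2Q).
1 − 2P − Q = 0.8264, giving −½ ln(0.8264) = 0.095338.
1 − 2Q = 0.792, giving −¼ ln(0.792) = 0.058298.
d = 0.095338 + 0.058298 = 0.153636.
Under a molecular clock d = 2μt, so t = d/(2μ) = 0.153636 / (2 × 0.0278) = 2.76 Myr.

2.76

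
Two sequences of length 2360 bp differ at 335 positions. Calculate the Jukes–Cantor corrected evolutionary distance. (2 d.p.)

0.16

p = 335/2360 ≈ 0.141949.
d = −(3/4) ln(1 − 4p/3) = −0.75 ln(1 − 0.189265) = −0.75 ln(0.810735)
  = −0.75 × (-0.209814) = 0.157361 substitutions/site.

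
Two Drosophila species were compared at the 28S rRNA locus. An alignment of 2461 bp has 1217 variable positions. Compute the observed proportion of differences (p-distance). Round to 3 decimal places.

0.495

p = 1217/2461 = 0.494514… ≈ 0.495 (to 3 d.p.).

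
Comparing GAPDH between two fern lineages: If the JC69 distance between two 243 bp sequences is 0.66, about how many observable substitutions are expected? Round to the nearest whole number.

107

Invert JC69: p = (3/4)(1 − e^(−4d/3)) = 0.75 × (1 − e^(-0.88)) = 0.75 × (1 − 0.414783) = 0.438913.
Expected differing sites = pL ≈ 0.438913 × 243 = 106.655859 ≈ 107.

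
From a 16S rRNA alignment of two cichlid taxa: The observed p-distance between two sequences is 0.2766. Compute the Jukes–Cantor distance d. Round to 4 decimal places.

d = −(3/4) ln(1 − 4p/3) = −0.75 ln(1 − 0.3688) = −0.75 ln(0.6312)
  = −0.75 × (-0.460133) = 0.345100 substitutions/site.

0.3451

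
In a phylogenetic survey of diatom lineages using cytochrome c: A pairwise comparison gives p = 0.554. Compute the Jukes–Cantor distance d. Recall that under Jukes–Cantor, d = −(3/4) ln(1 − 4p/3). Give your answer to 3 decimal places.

1.006

d = −(3/4) ln(1 − 4p/3) = −0.75 ln(1 − 0.738667) = −0.75 ln(0.261333)
  = −0.75 × (-1.341960) = 1.006470 substitutions/site.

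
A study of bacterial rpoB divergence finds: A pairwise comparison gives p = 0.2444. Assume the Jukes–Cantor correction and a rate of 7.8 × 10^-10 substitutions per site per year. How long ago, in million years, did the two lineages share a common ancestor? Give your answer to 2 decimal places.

189.58

d = −(3/4) ln(1 − 4p/3) = −0.75 ln(1 − 0.325867) = −0.75 ln(0.674133)
  = −0.75 × (-0.394328) = 0.295746 substitutions/site.
Under a molecular clock d = 2μt, so t = d/(2μ) = 0.295746 / (2 × 7.8 × 10^-10) = 189.58 million years.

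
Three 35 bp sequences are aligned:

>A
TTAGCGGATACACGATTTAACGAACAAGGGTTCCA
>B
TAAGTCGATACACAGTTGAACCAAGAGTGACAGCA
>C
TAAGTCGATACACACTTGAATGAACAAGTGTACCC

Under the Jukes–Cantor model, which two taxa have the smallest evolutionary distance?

A and C

A–B: 14/35 differ, p = 0.400, d = 0.572.
A–C: 10/35 differ, p = 0.286, d = 0.360.
B–C: 11/35 differ, p = 0.314, d = 0.407.
The smallest distance is between A and C.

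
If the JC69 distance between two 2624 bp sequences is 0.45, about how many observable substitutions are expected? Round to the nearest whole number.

Invert JC69: p = (3/4)(1 − e^(−4d/3)) = 0.75 × (1 − e^(-0.6)) = 0.75 × (1 − 0.548812) = 0.338391.
Expected differing sites = pL ≈ 0.338391 × 2624 = 887.937984 ≈ 888.

888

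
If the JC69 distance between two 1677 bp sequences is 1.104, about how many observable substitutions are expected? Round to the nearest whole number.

969

Invert JC69: p = (3/4)(1 − e^(−4d/3)) = 0.75 × (1 − e^(-1.472)) = 0.75 × (1 − 0.229466) = 0.577901.
Expected differing sites = pL ≈ 0.577901 × 1677 = 969.139977 ≈ 969.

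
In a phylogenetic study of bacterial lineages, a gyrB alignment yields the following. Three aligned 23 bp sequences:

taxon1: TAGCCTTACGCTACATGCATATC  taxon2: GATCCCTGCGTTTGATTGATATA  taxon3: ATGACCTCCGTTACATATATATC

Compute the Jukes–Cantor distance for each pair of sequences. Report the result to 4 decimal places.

taxon1–taxon2: 10/23 sites differ → p ≈ 0.434783, d = −0.75 ln(1 − 0.579711) = 0.650110 ≈ 0.6501.
taxon1–taxon3: 8/23 sites differ → p ≈ 0.347826, d = −0.75 ln(1 − 0.463768) = 0.467391 ≈ 0.4674.
taxon2–taxon3: 10/23 sites differ → p ≈ 0.434783, d = −0.75 ln(1 − 0.579711) = 0.650110 ≈ 0.6501.

d(taxon1,taxon2) = 0.6501, d(taxon1,taxon3) = 0.4674, d(taxon2,taxon3) = 0.6501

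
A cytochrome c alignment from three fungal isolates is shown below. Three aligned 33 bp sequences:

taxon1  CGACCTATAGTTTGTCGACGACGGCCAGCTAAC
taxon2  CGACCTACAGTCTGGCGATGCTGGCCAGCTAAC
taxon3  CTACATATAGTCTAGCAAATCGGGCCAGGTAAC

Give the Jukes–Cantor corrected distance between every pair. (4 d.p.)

d(taxon1,taxon2) = 0.2082, d(taxon1,taxon3) = 0.4408, d(taxon2,taxon3) = 0.3390

taxon1–taxon2: 6/33 sites differ → p ≈ 0.181818, d = −0.75 ln(1 − 0.242424) = 0.208224 ≈ 0.2082.
taxon1–taxon3: 11/33 sites differ → p ≈ 0.333333, d = −0.75 ln(1 − 0.444444) = 0.440839 ≈ 0.4408.
taxon2–taxon3: 9/33 sites differ → p ≈ 0.272727, d = −0.75 ln(1 − 0.363636) = 0.338988 ≈ 0.3390.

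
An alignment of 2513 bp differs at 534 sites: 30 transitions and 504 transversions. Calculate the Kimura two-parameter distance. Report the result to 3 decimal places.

0.255

P = 30/2513 ≈ 0.011938 and Q = 504/2513 ≈ 0.200557.
Under the Kimura two-parameter model, d = −½ ln(1 − 2P − Q) − ¼ ln(1 − 2Q).
1 − 2P − Q = 0.775567, giving −½ ln(0.775567) = 0.127080.
1 − 2Q = 0.598886, giving −¼ ln(0.598886) = 0.128171.
d = 0.127080 + 0.128171 = 0.255251.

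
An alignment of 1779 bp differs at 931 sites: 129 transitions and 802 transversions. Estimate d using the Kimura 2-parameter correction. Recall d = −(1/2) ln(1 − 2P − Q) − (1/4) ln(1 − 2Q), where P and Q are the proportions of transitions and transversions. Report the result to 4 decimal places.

P = 129/1779 ≈ 0.072513 and Q = 802/1779 ≈ 0.450815.
Under the Kimura two-parameter model, d = −½ ln(1 − 2P − Q) − ¼ ln(1 − 2Q).
1 − 2P − Q = 0.404159, giving −½ ln(0.404159) = 0.452973.
1 − 2Q = 0.09837, giving −¼ ln(0.09837) = 0.579755.
d = 0.452973 + 0.579755 = 1.032728.

1.0327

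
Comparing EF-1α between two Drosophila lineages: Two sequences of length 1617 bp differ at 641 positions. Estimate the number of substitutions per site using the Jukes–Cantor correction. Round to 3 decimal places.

0.564

p = 641/1617 ≈ 0.396413.
d = −(3/4) ln(1 − 4p/3) = −0.75 ln(1 − 0.528551) = −0.75 ln(0.471449)
  = −0.75 × (-0.751944) = 0.563958 substitutions/site.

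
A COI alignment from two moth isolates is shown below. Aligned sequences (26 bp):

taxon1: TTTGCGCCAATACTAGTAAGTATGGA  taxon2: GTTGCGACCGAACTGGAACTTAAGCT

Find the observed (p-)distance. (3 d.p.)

The sequences differ at 12 of 26 positions.
p = 12/26 = 0.461538… ≈ 0.462 (to 3 d.p.).

0.462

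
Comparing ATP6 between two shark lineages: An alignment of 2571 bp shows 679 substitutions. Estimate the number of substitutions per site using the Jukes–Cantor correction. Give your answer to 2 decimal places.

0.33

p = 679/2571 ≈ 0.2641.
d = −(3/4) ln(1 − 4p/3) = −0.75 ln(1 − 0.352133) = −0.75 ln(0.647867)
  = −0.75 × (-0.434070) = 0.325553 substitutions/site.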